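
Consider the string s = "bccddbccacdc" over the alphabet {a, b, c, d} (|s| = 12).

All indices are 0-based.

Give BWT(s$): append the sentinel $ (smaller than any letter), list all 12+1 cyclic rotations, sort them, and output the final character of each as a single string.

rank  rotation       last
    0  $bccddbccacdc  c
    1  acdc$bccddbcc  c
    2  bccacdc$bccdd  d
    3  bccddbccacdc$  $
    4  c$bccddbccacd  d
    5  cacdc$bccddbc  c
    6  ccacdc$bccddb  b
    7  ccddbccacdc$b  b
    8  cdc$bccddbcca  a
    9  cddbccacdc$bc  c
   10  dbccacdc$bccd  d
   11  dc$bccddbccac  c
   12  ddbccacdc$bcc  c

ccd$dcbbacdcc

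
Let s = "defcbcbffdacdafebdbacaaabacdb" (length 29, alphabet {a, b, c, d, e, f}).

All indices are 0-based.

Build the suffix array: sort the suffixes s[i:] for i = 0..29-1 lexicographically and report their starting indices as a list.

rank→(start, suffix):
  0 → (21, 'aaabacdb')
  1 → (22, 'aabacdb')
  2 → (23, 'abacdb')
  3 → (19, 'acaaabacdb')
  4 → (10, 'acdafebdbacaaabacdb')
  5 → (25, 'acdb')
  6 → (13, 'afebdbacaaabacdb')
  7 → (28, 'b')
  8 → (18, 'bacaaabacdb')
  9 → (24, 'bacdb')
  10 → (4, 'bcbffdacdafebdbacaaabacdb')
  11 → (16, 'bdbacaaabacdb')
  12 → (6, 'bffdacdafebdbacaaabacdb')
  13 → (20, 'caaabacdb')
  14 → (3, 'cbcbffdacdafebdbacaaabacdb')
  15 → (5, 'cbffdacdafebdbacaaabacdb')
  16 → (11, 'cdafebdbacaaabacdb')
  17 → (26, 'cdb')
  18 → (9, 'dacdafebdbacaaabacdb')
  19 → (12, 'dafebdbacaaabacdb')
  20 → (27, 'db')
  21 → (17, 'dbacaaabacdb')
  22 → (0, 'defcbcbffdacdafebdbacaaabacdb')
  23 → (15, 'ebdbacaaabacdb')
  24 → (1, 'efcbcbffdacdafebdbacaaabacdb')
  25 → (2, 'fcbcbffdacdafebdbacaaabacdb')
  26 → (8, 'fdacdafebdbacaaabacdb')
  27 → (14, 'febdbacaaabacdb')
  28 → (7, 'ffdacdafebdbacaaabacdb')

[21, 22, 23, 19, 10, 25, 13, 28, 18, 24, 4, 16, 6, 20, 3, 5, 11, 26, 9, 12, 27, 17, 0, 15, 1, 2, 8, 14, 7]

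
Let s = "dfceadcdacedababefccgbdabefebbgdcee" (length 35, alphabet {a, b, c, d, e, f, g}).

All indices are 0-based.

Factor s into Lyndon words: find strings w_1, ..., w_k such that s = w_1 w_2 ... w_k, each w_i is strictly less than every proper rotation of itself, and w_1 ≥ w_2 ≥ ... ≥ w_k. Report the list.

emit factor 1: 'df' (i=0, period=2)
emit factor 2: 'ce' (i=2, period=2)
emit factor 3: 'adcd' (i=4, period=4)
emit factor 4: 'aced' (i=8, period=4)
emit factor 5: 'ababefccgbdabefebbgdcee' (i=12, period=23)

["df", "ce", "adcd", "aced", "ababefccgbdabefebbgdcee"]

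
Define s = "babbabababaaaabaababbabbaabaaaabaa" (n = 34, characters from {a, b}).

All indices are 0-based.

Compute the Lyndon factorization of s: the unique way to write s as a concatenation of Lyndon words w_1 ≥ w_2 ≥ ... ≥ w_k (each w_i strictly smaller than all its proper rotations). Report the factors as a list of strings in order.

emit factor 1: 'b' (i=0, period=1)
emit factor 2: 'abb' (i=1, period=3)
emit factor 3: 'ab' (i=4, period=2)
emit factor 4: 'ab' (i=6, period=2)
emit factor 5: 'ab' (i=8, period=2)
emit factor 6: 'aaaabaababbabbaab' (i=10, period=17)
emit factor 7: 'aaaab' (i=27, period=5)
emit factor 8: 'a' (i=32, period=1)
emit factor 9: 'a' (i=33, period=1)

["b", "abb", "ab", "ab", "ab", "aaaabaababbabbaab", "aaaab", "a", "a"]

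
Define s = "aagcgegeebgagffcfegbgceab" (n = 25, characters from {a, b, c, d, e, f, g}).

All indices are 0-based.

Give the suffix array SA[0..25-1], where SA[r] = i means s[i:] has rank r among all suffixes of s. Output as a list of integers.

sorted suffixes:
  #0 SA[0]=0  'aagcgegeebgagffcfegbgceab'
  #1 SA[1]=23  'ab'
  #2 SA[2]=1  'agcgegeebgagffcfegbgceab'
  #3 SA[3]=11  'agffcfegbgceab'
  #4 SA[4]=24  'b'
  #5 SA[5]=9  'bgagffcfegbgceab'
  #6 SA[6]=19  'bgceab'
  #7 SA[7]=21  'ceab'
  #8 SA[8]=15  'cfegbgceab'
  #9 SA[9]=3  'cgegeebgagffcfegbgceab'
  #10 SA[10]=22  'eab'
  #11 SA[11]=8  'ebgagffcfegbgceab'
  #12 SA[12]=7  'eebgagffcfegbgceab'
  #13 SA[13]=17  'egbgceab'
  #14 SA[14]=5  'egeebgagffcfegbgceab'
  #15 SA[15]=14  'fcfegbgceab'
  #16 SA[16]=16  'fegbgceab'
  #17 SA[17]=13  'ffcfegbgceab'
  #18 SA[18]=10  'gagffcfegbgceab'
  #19 SA[19]=18  'gbgceab'
  #20 SA[20]=20  'gceab'
  #21 SA[21]=2  'gcgegeebgagffcfegbgceab'
  #22 SA[22]=6  'geebgagffcfegbgceab'
  #23 SA[23]=4  'gegeebgagffcfegbgceab'
  #24 SA[24]=12  'gffcfegbgceab'

[0, 23, 1, 11, 24, 9, 19, 21, 15, 3, 22, 8, 7, 17, 5, 14, 16, 13, 10, 18, 20, 2, 6, 4, 12]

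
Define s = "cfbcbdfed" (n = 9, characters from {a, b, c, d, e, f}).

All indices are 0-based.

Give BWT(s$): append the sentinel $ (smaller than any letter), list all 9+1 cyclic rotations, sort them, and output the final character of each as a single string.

rank  rotation    last
    0  $cfbcbdfed  d
    1  bcbdfed$cf  f
    2  bdfed$cfbc  c
    3  cbdfed$cfb  b
    4  cfbcbdfed$  $
    5  d$cfbcbdfe  e
    6  dfed$cfbcb  b
    7  ed$cfbcbdf  f
    8  fbcbdfed$c  c
    9  fed$cfbcbd  d

dfcb$ebfcd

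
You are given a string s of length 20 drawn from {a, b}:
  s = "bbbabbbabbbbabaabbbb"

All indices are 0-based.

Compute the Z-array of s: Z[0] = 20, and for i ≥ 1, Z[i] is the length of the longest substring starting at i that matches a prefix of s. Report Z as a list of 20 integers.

Z[0]=20
i=1: outside box; Z[1]=2 scan→box=[1,3)
i=2: min(r-i=1, Z[1]=2)=1; Z[2]=1
i=3: outside box; Z[3]=0
i=4: outside box; Z[4]=7 scan→box=[4,11)
i=5: min(r-i=6, Z[1]=2)=2; Z[5]=2
i=6: min(r-i=5, Z[2]=1)=1; Z[6]=1
i=7: min(r-i=4, Z[3]=0)=0; Z[7]=0
i=8: min(r-i=3, Z[4]=7)=3; Z[8]=3
i=9: min(r-i=2, Z[5]=2)=2; Z[9]=5 scan→box=[9,14)
i=10: min(r-i=4, Z[1]=2)=2; Z[10]=2
i=11: min(r-i=3, Z[2]=1)=1; Z[11]=1
i=12: min(r-i=2, Z[3]=0)=0; Z[12]=0
i=13: min(r-i=1, Z[4]=7)=1; Z[13]=1
i=14: outside box; Z[14]=0
i=15: outside box; Z[15]=0
i=16: outside box; Z[16]=3 scan→box=[16,19)
i=17: min(r-i=2, Z[1]=2)=2; Z[17]=3 scan→box=[17,20)
i=18: min(r-i=2, Z[1]=2)=2; Z[18]=2
i=19: min(r-i=1, Z[2]=1)=1; Z[19]=1

[20, 2, 1, 0, 7, 2, 1, 0, 3, 5, 2, 1, 0, 1, 0, 0, 3, 3, 2, 1]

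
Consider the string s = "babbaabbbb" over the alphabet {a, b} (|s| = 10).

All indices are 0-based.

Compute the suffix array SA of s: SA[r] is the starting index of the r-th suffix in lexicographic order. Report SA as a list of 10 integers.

[4, 1, 5, 9, 3, 0, 8, 2, 7, 6]

sorted suffixes:
  #0 SA[0]=4  'aabbbb'
  #1 SA[1]=1  'abbaabbbb'
  #2 SA[2]=5  'abbbb'
  #3 SA[3]=9  'b'
  #4 SA[4]=3  'baabbbb'
  #5 SA[5]=0  'babbaabbbb'
  #6 SA[6]=8  'bb'
  #7 SA[7]=2  'bbaabbbb'
  #8 SA[8]=7  'bbb'
  #9 SA[9]=6  'bbbb'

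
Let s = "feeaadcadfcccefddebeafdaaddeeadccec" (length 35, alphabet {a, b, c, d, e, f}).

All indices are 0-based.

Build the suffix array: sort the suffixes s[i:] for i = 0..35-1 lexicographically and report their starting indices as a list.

[3, 23, 4, 29, 24, 7, 20, 18, 34, 6, 10, 31, 11, 32, 12, 22, 5, 30, 15, 25, 16, 26, 8, 2, 28, 19, 17, 33, 1, 27, 13, 9, 21, 14, 0]

rank→(start, suffix):
  0 → (3, 'aadcadfcccefddebeafdaaddeeadccec')
  1 → (23, 'aaddeeadccec')
  2 → (4, 'adcadfcccefddebeafdaaddeeadccec')
  3 → (29, 'adccec')
  4 → (24, 'addeeadccec')
  5 → (7, 'adfcccefddebeafdaaddeeadccec')
  6 → (20, 'afdaaddeeadccec')
  7 → (18, 'beafdaaddeeadccec')
  8 → (34, 'c')
  9 → (6, 'cadfcccefddebeafdaaddeeadccec')
  10 → (10, 'cccefddebeafdaaddeeadccec')
  11 → (31, 'ccec')
  12 → (11, 'ccefddebeafdaaddeeadccec')
  13 → (32, 'cec')
  14 → (12, 'cefddebeafdaaddeeadccec')
  15 → (22, 'daaddeeadccec')
  16 → (5, 'dcadfcccefddebeafdaaddeeadccec')
  17 → (30, 'dccec')
  18 → (15, 'ddebeafdaaddeeadccec')
  19 → (25, 'ddeeadccec')
  20 → (16, 'debeafdaaddeeadccec')
  21 → (26, 'deeadccec')
  22 → (8, 'dfcccefddebeafdaaddeeadccec')
  23 → (2, 'eaadcadfcccefddebeafdaaddeeadccec')
  24 → (28, 'eadccec')
  25 → (19, 'eafdaaddeeadccec')
  26 → (17, 'ebeafdaaddeeadccec')
  27 → (33, 'ec')
  28 → (1, 'eeaadcadfcccefddebeafdaaddeeadccec')
  29 → (27, 'eeadccec')
  30 → (13, 'efddebeafdaaddeeadccec')
  31 → (9, 'fcccefddebeafdaaddeeadccec')
  32 → (21, 'fdaaddeeadccec')
  33 → (14, 'fddebeafdaaddeeadccec')
  34 → (0, 'feeaadcadfcccefddebeafdaaddeeadccec')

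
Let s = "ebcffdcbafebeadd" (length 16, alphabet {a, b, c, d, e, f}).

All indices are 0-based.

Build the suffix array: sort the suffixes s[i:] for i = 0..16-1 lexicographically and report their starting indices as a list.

rank | idx | suffix
   0 |  13 | add
   1 |   8 | afebeadd
   2 |   7 | bafebeadd
   3 |   1 | bcffdcbafebeadd
   4 |  11 | beadd
   5 |   6 | cbafebeadd
   6 |   2 | cffdcbafebeadd
   7 |  15 | d
   8 |   5 | dcbafebeadd
   9 |  14 | dd
  10 |  12 | eadd
  11 |   0 | ebcffdcbafebeadd
  12 |  10 | ebeadd
  13 |   4 | fdcbafebeadd
  14 |   9 | febeadd
  15 |   3 | ffdcbafebeadd

[13, 8, 7, 1, 11, 6, 2, 15, 5, 14, 12, 0, 10, 4, 9, 3]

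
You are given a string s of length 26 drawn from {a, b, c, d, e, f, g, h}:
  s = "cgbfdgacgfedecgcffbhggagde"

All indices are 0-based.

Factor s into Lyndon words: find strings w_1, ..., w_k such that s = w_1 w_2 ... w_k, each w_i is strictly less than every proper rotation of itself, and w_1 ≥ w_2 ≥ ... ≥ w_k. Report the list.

["cg", "bfdg", "acgfedecgcffbhggagde"]

emit factor 1: 'cg' (i=0, period=2)
emit factor 2: 'bfdg' (i=2, period=4)
emit factor 3: 'acgfedecgcffbhggagde' (i=6, period=20)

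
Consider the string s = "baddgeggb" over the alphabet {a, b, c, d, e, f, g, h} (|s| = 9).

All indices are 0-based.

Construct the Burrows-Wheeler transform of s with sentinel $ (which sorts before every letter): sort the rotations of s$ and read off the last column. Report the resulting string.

bbg$adggde

rank  rotation    last
    0  $baddgeggb  b
    1  addgeggb$b  b
    2  b$baddgegg  g
    3  baddgeggb$  $
    4  ddgeggb$ba  a
    5  dgeggb$bad  d
    6  eggb$baddg  g
    7  gb$baddgeg  g
    8  geggb$badd  d
    9  ggb$baddge  e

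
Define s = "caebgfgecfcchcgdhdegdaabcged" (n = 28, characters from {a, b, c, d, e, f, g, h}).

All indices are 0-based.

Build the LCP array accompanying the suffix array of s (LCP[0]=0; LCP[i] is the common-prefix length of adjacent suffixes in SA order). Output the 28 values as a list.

[0, 1, 1, 0, 1, 0, 1, 1, 1, 2, 1, 0, 1, 1, 1, 0, 1, 1, 1, 0, 1, 0, 2, 1, 2, 1, 0, 1]

sorted suffixes:
  #0 SA[0]=21  'aabcged'
  #1 SA[1]=22  'abcged'
  #2 SA[2]=1  'aebgfgecfcchcgdhdegdaabcged'
  #3 SA[3]=23  'bcged'
  #4 SA[4]=3  'bgfgecfcchcgdhdegdaabcged'
  #5 SA[5]=0  'caebgfgecfcchcgdhdegdaabcged'
  #6 SA[6]=10  'cchcgdhdegdaabcged'
  #7 SA[7]=8  'cfcchcgdhdegdaabcged'
  #8 SA[8]=13  'cgdhdegdaabcged'
  #9 SA[9]=24  'cged'
  #10 SA[10]=11  'chcgdhdegdaabcged'
  #11 SA[11]=27  'd'
  #12 SA[12]=20  'daabcged'
  #13 SA[13]=17  'degdaabcged'
  #14 SA[14]=15  'dhdegdaabcged'
  #15 SA[15]=2  'ebgfgecfcchcgdhdegdaabcged'
  #16 SA[16]=7  'ecfcchcgdhdegdaabcged'
  #17 SA[17]=26  'ed'
  #18 SA[18]=18  'egdaabcged'
  #19 SA[19]=9  'fcchcgdhdegdaabcged'
  #20 SA[20]=5  'fgecfcchcgdhdegdaabcged'
  #21 SA[21]=19  'gdaabcged'
  #22 SA[22]=14  'gdhdegdaabcged'
  #23 SA[23]=6  'gecfcchcgdhdegdaabcged'
  #24 SA[24]=25  'ged'
  #25 SA[25]=4  'gfgecfcchcgdhdegdaabcged'
  #26 SA[26]=12  'hcgdhdegdaabcged'
  #27 SA[27]=16  'hdegdaabcged'

SA = [21, 22, 1, 23, 3, 0, 10, 8, 13, 24, 11, 27, 20, 17, 15, 2, 7, 26, 18, 9, 5, 19, 14, 6, 25, 4, 12, 16]
[i] adj suffixes → lcp
  [1] 21/22 → 1 ('a')
  [2] 22/1 → 1 ('a')
  [3] 1/23 → 0 ('')
  [4] 23/3 → 1 ('b')
  [5] 3/0 → 0 ('')
  [6] 0/10 → 1 ('c')
  [7] 10/8 → 1 ('c')
  [8] 8/13 → 1 ('c')
  [9] 13/24 → 2 ('cg')
  [10] 24/11 → 1 ('c')
  [11] 11/27 → 0 ('')
  [12] 27/20 → 1 ('d')
  [13] 20/17 → 1 ('d')
  [14] 17/15 → 1 ('d')
  [15] 15/2 → 0 ('')
  [16] 2/7 → 1 ('e')
  [17] 7/26 → 1 ('e')
  [18] 26/18 → 1 ('e')
  [19] 18/9 → 0 ('')
  [20] 9/5 → 1 ('f')
  [21] 5/19 → 0 ('')
  [22] 19/14 → 2 ('gd')
  [23] 14/6 → 1 ('g')
  [24] 6/25 → 2 ('ge')
  [25] 25/4 → 1 ('g')
  [26] 4/12 → 0 ('')
  [27] 12/16 → 1 ('h')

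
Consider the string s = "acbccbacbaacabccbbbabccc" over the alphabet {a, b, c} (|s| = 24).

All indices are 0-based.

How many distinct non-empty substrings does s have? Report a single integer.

257

sorted suffixes:
  #0 SA[0]=9  'aacabccbbbabccc'
  #1 SA[1]=12  'abccbbbabccc'
  #2 SA[2]=19  'abccc'
  #3 SA[3]=10  'acabccbbbabccc'
  #4 SA[4]=6  'acbaacabccbbbabccc'
  #5 SA[5]=0  'acbccbacbaacabccbbbabccc'
  #6 SA[6]=8  'baacabccbbbabccc'
  #7 SA[7]=18  'babccc'
  #8 SA[8]=5  'bacbaacabccbbbabccc'
  #9 SA[9]=17  'bbabccc'
  #10 SA[10]=16  'bbbabccc'
  #11 SA[11]=2  'bccbacbaacabccbbbabccc'
  #12 SA[12]=13  'bccbbbabccc'
  #13 SA[13]=20  'bccc'
  #14 SA[14]=23  'c'
  #15 SA[15]=11  'cabccbbbabccc'
  #16 SA[16]=7  'cbaacabccbbbabccc'
  #17 SA[17]=4  'cbacbaacabccbbbabccc'
  #18 SA[18]=15  'cbbbabccc'
  #19 SA[19]=1  'cbccbacbaacabccbbbabccc'
  #20 SA[20]=22  'cc'
  #21 SA[21]=3  'ccbacbaacabccbbbabccc'
  #22 SA[22]=14  'ccbbbabccc'
  #23 SA[23]=21  'ccc'

SA = [9, 12, 19, 10, 6, 0, 8, 18, 5, 17, 16, 2, 13, 20, 23, 11, 7, 4, 15, 1, 22, 3, 14, 21]
[i] adj suffixes → lcp
  [1] 9/12 → 1 ('a')
  [2] 12/19 → 4 ('abcc')
  [3] 19/10 → 1 ('a')
  [4] 10/6 → 2 ('ac')
  [5] 6/0 → 3 ('acb')
  [6] 0/8 → 0 ('')
  [7] 8/18 → 2 ('ba')
  [8] 18/5 → 2 ('ba')
  [9] 5/17 → 1 ('b')
  [10] 17/16 → 2 ('bb')
  [11] 16/2 → 1 ('b')
  [12] 2/13 → 4 ('bccb')
  [13] 13/20 → 3 ('bcc')
  [14] 20/23 → 0 ('')
  [15] 23/11 → 1 ('c')
  [16] 11/7 → 1 ('c')
  [17] 7/4 → 3 ('cba')
  [18] 4/15 → 2 ('cb')
  [19] 15/1 → 2 ('cb')
  [20] 1/22 → 1 ('c')
  [21] 22/3 → 2 ('cc')
  [22] 3/14 → 3 ('ccb')
  [23] 14/21 → 2 ('cc')

n(n+1)/2 = 24·25/2 = 300
Σ LCP = 0 + 1 + 4 + 1 + 2 + 3 + 0 + 2 + 2 + 1 + 2 + 1 + 4 + 3 + 0 + 1 + 1 + 3 + 2 + 2 + 1 + 2 + 3 + 2 = 43
distinct = 300 − 43 = 257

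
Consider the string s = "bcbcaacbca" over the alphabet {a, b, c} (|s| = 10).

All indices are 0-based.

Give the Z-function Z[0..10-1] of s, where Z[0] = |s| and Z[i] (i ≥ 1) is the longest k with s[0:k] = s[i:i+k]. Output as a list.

Z[0]=10
i=1: i≥r, start 0; Z[1]=0
i=2: i≥r, start 0; Z[2]=2 scan→box=[2,4)
i=3: min(r-i=1, Z[1]=0)=0; Z[3]=0
i=4: i≥r, start 0; Z[4]=0
i=5: i≥r, start 0; Z[5]=0
i=6: i≥r, start 0; Z[6]=0
i=7: i≥r, start 0; Z[7]=2 scan→box=[7,9)
i=8: min(r-i=1, Z[1]=0)=0; Z[8]=0
i=9: i≥r, start 0; Z[9]=0

[10, 0, 2, 0, 0, 0, 0, 2, 0, 0]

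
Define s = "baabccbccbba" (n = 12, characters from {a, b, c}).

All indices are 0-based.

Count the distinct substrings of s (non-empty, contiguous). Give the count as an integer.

62

rank | idx | suffix
   0 |  11 | a
   1 |   1 | aabccbccbba
   2 |   2 | abccbccbba
   3 |  10 | ba
   4 |   0 | baabccbccbba
   5 |   9 | bba
   6 |   6 | bccbba
   7 |   3 | bccbccbba
   8 |   8 | cbba
   9 |   5 | cbccbba
  10 |   7 | ccbba
  11 |   4 | ccbccbba

SA = [11, 1, 2, 10, 0, 9, 6, 3, 8, 5, 7, 4]
i: (SA[i-1],SA[i]) lcp shared
  1: (11,1) 1 'a'
  2: (1,2) 1 'a'
  3: (2,10) 0 ''
  4: (10,0) 2 'ba'
  5: (0,9) 1 'b'
  6: (9,6) 1 'b'
  7: (6,3) 4 'bccb'
  8: (3,8) 0 ''
  9: (8,5) 2 'cb'
  10: (5,7) 1 'c'
  11: (7,4) 3 'ccb'

n(n+1)/2 = 12·13/2 = 78
Σ LCP = 0 + 1 + 1 + 0 + 2 + 1 + 1 + 4 + 0 + 2 + 1 + 3 = 16
distinct = 78 − 16 = 62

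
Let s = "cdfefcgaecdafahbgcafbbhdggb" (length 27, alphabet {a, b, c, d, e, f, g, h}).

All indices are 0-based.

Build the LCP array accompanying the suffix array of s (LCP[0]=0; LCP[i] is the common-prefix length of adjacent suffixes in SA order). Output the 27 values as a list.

[0, 1, 2, 1, 0, 1, 1, 1, 0, 1, 2, 1, 0, 1, 1, 0, 1, 0, 1, 1, 1, 0, 1, 1, 1, 0, 1]

sorted suffixes:
  #0 SA[0]=7  'aecdafahbgcafbbhdggb'
  #1 SA[1]=11  'afahbgcafbbhdggb'
  #2 SA[2]=18  'afbbhdggb'
  #3 SA[3]=13  'ahbgcafbbhdggb'
  #4 SA[4]=26  'b'
  #5 SA[5]=20  'bbhdggb'
  #6 SA[6]=15  'bgcafbbhdggb'
  #7 SA[7]=21  'bhdggb'
  #8 SA[8]=17  'cafbbhdggb'
  #9 SA[9]=9  'cdafahbgcafbbhdggb'
  #10 SA[10]=0  'cdfefcgaecdafahbgcafbbhdggb'
  #11 SA[11]=5  'cgaecdafahbgcafbbhdggb'
  #12 SA[12]=10  'dafahbgcafbbhdggb'
  #13 SA[13]=1  'dfefcgaecdafahbgcafbbhdggb'
  #14 SA[14]=23  'dggb'
  #15 SA[15]=8  'ecdafahbgcafbbhdggb'
  #16 SA[16]=3  'efcgaecdafahbgcafbbhdggb'
  #17 SA[17]=12  'fahbgcafbbhdggb'
  #18 SA[18]=19  'fbbhdggb'
  #19 SA[19]=4  'fcgaecdafahbgcafbbhdggb'
  #20 SA[20]=2  'fefcgaecdafahbgcafbbhdggb'
  #21 SA[21]=6  'gaecdafahbgcafbbhdggb'
  #22 SA[22]=25  'gb'
  #23 SA[23]=16  'gcafbbhdggb'
  #24 SA[24]=24  'ggb'
  #25 SA[25]=14  'hbgcafbbhdggb'
  #26 SA[26]=22  'hdggb'

SA = [7, 11, 18, 13, 26, 20, 15, 21, 17, 9, 0, 5, 10, 1, 23, 8, 3, 12, 19, 4, 2, 6, 25, 16, 24, 14, 22]
rank  pair      lcp
   1  s[7:],s[11:]  1  'a'
   2  s[11:],s[18:]  2  'af'
   3  s[18:],s[13:]  1  'a'
   4  s[13:],s[26:]  0  ''
   5  s[26:],s[20:]  1  'b'
   6  s[20:],s[15:]  1  'b'
   7  s[15:],s[21:]  1  'b'
   8  s[21:],s[17:]  0  ''
   9  s[17:],s[9:]  1  'c'
  10  s[9:],s[0:]  2  'cd'
  11  s[0:],s[5:]  1  'c'
  12  s[5:],s[10:]  0  ''
  13  s[10:],s[1:]  1  'd'
  14  s[1:],s[23:]  1  'd'
  15  s[23:],s[8:]  0  ''
  16  s[8:],s[3:]  1  'e'
  17  s[3:],s[12:]  0  ''
  18  s[12:],s[19:]  1  'f'
  19  s[19:],s[4:]  1  'f'
  20  s[4:],s[2:]  1  'f'
  21  s[2:],s[6:]  0  ''
  22  s[6:],s[25:]  1  'g'
  23  s[25:],s[16:]  1  'g'
  24  s[16:],s[24:]  1  'g'
  25  s[24:],s[14:]  0  ''
  26  s[14:],s[22:]  1  'h'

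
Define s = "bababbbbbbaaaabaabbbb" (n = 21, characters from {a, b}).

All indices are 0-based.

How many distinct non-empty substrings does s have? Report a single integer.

179

rank | idx | suffix
   0 |  10 | aaaabaabbbb
   1 |  11 | aaabaabbbb
   2 |  12 | aabaabbbb
   3 |  15 | aabbbb
   4 |  13 | abaabbbb
   5 |   1 | ababbbbbbaaaabaabbbb
   6 |  16 | abbbb
   7 |   3 | abbbbbbaaaabaabbbb
   8 |  20 | b
   9 |   9 | baaaabaabbbb
  10 |  14 | baabbbb
  11 |   0 | bababbbbbbaaaabaabbbb
  12 |   2 | babbbbbbaaaabaabbbb
  13 |  19 | bb
  14 |   8 | bbaaaabaabbbb
  15 |  18 | bbb
  16 |   7 | bbbaaaabaabbbb
  17 |  17 | bbbb
  18 |   6 | bbbbaaaabaabbbb
  19 |   5 | bbbbbaaaabaabbbb
  20 |   4 | bbbbbbaaaabaabbbb

SA = [10, 11, 12, 15, 13, 1, 16, 3, 20, 9, 14, 0, 2, 19, 8, 18, 7, 17, 6, 5, 4]
[i] adj suffixes → lcp
  [1] 10/11 → 3 ('aaa')
  [2] 11/12 → 2 ('aa')
  [3] 12/15 → 3 ('aab')
  [4] 15/13 → 1 ('a')
  [5] 13/1 → 3 ('aba')
  [6] 1/16 → 2 ('ab')
  [7] 16/3 → 5 ('abbbb')
  [8] 3/20 → 0 ('')
  [9] 20/9 → 1 ('b')
  [10] 9/14 → 3 ('baa')
  [11] 14/0 → 2 ('ba')
  [12] 0/2 → 3 ('bab')
  [13] 2/19 → 1 ('b')
  [14] 19/8 → 2 ('bb')
  [15] 8/18 → 2 ('bb')
  [16] 18/7 → 3 ('bbb')
  [17] 7/17 → 3 ('bbb')
  [18] 17/6 → 4 ('bbbb')
  [19] 6/5 → 4 ('bbbb')
  [20] 5/4 → 5 ('bbbbb')

n(n+1)/2 = 21·22/2 = 231
Σ LCP = 0 + 3 + 2 + 3 + 1 + 3 + 2 + 5 + 0 + 1 + 3 + 2 + 3 + 1 + 2 + 2 + 3 + 3 + 4 + 4 + 5 = 52
distinct = 231 − 52 = 179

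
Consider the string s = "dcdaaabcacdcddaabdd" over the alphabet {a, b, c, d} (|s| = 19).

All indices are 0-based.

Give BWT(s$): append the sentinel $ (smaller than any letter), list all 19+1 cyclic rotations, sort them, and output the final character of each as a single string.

rank  rotation              last
    0  $dcdaaabcacdcddaabdd  d
    1  aaabcacdcddaabdd$dcd  d
    2  aabcacdcddaabdd$dcda  a
    3  aabdd$dcdaaabcacdcdd  d
    4  abcacdcddaabdd$dcdaa  a
    5  abdd$dcdaaabcacdcdda  a
    6  acdcddaabdd$dcdaaabc  c
    7  bcacdcddaabdd$dcdaaa  a
    8  bdd$dcdaaabcacdcddaa  a
    9  cacdcddaabdd$dcdaaab  b
   10  cdaaabcacdcddaabdd$d  d
   11  cdcddaabdd$dcdaaabca  a
   12  cddaabdd$dcdaaabcacd  d
   13  d$dcdaaabcacdcddaabd  d
   14  daaabcacdcddaabdd$dc  c
   15  daabdd$dcdaaabcacdcd  d
   16  dcdaaabcacdcddaabdd$  $
   17  dcddaabdd$dcdaaabcac  c
   18  dd$dcdaaabcacdcddaab  b
   19  ddaabdd$dcdaaabcacdc  c

ddadaacaabdaddcd$cbc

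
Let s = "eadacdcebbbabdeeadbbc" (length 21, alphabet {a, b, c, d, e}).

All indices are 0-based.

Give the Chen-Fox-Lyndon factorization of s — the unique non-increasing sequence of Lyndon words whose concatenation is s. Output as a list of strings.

emit factor 1: 'e' (i=0, period=1)
emit factor 2: 'ad' (i=1, period=2)
emit factor 3: 'acdcebbb' (i=3, period=8)
emit factor 4: 'abdeeadbbc' (i=11, period=10)

["e", "ad", "acdcebbb", "abdeeadbbc"]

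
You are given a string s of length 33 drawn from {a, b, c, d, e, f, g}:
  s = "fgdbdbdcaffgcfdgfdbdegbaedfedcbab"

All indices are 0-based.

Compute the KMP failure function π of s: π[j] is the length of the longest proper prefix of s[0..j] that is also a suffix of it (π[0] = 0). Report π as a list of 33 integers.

π[0] = 0
j=1 s[j]='g': π[1]=0 (border '')
j=2 s[j]='d': π[2]=0 (border '')
j=3 s[j]='b': π[3]=0 (border '')
j=4 s[j]='d': π[4]=0 (border '')
j=5 s[j]='b': π[5]=0 (border '')
j=6 s[j]='d': π[6]=0 (border '')
j=7 s[j]='c': π[7]=0 (border '')
j=8 s[j]='a': π[8]=0 (border '')
j=9 s[j]='f': π[9]=1 (border 'f')
j=10 s[j]='f': k: 1→0; π[10]=1 (border 'f')
j=11 s[j]='g': π[11]=2 (border 'fg')
j=12 s[j]='c': k: 2→0; π[12]=0 (border '')
j=13 s[j]='f': π[13]=1 (border 'f')
j=14 s[j]='d': k: 1→0; π[14]=0 (border '')
j=15 s[j]='g': π[15]=0 (border '')
j=16 s[j]='f': π[16]=1 (border 'f')
j=17 s[j]='d': k: 1→0; π[17]=0 (border '')
j=18 s[j]='b': π[18]=0 (border '')
j=19 s[j]='d': π[19]=0 (border '')
j=20 s[j]='e': π[20]=0 (border '')
j=21 s[j]='g': π[21]=0 (border '')
j=22 s[j]='b': π[22]=0 (border '')
j=23 s[j]='a': π[23]=0 (border '')
j=24 s[j]='e': π[24]=0 (border '')
j=25 s[j]='d': π[25]=0 (border '')
j=26 s[j]='f': π[26]=1 (border 'f')
j=27 s[j]='e': k: 1→0; π[27]=0 (border '')
j=28 s[j]='d': π[28]=0 (border '')
j=29 s[j]='c': π[29]=0 (border '')
j=30 s[j]='b': π[30]=0 (border '')
j=31 s[j]='a': π[31]=0 (border '')
j=32 s[j]='b': π[32]=0 (border '')

[0, 0, 0, 0, 0, 0, 0, 0, 0, 1, 1, 2, 0, 1, 0, 0, 1, 0, 0, 0, 0, 0, 0, 0, 0, 0, 1, 0, 0, 0, 0, 0, 0]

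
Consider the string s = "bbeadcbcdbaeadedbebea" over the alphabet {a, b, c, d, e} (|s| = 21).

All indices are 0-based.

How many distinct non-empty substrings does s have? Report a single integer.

sorted suffixes:
  #0 SA[0]=20  'a'
  #1 SA[1]=3  'adcbcdbaeadedbebea'
  #2 SA[2]=12  'adedbebea'
  #3 SA[3]=10  'aeadedbebea'
  #4 SA[4]=9  'baeadedbebea'
  #5 SA[5]=0  'bbeadcbcdbaeadedbebea'
  #6 SA[6]=6  'bcdbaeadedbebea'
  #7 SA[7]=18  'bea'
  #8 SA[8]=1  'beadcbcdbaeadedbebea'
  #9 SA[9]=16  'bebea'
  #10 SA[10]=5  'cbcdbaeadedbebea'
  #11 SA[11]=7  'cdbaeadedbebea'
  #12 SA[12]=8  'dbaeadedbebea'
  #13 SA[13]=15  'dbebea'
  #14 SA[14]=4  'dcbcdbaeadedbebea'
  #15 SA[15]=13  'dedbebea'
  #16 SA[16]=19  'ea'
  #17 SA[17]=2  'eadcbcdbaeadedbebea'
  #18 SA[18]=11  'eadedbebea'
  #19 SA[19]=17  'ebea'
  #20 SA[20]=14  'edbebea'

SA = [20, 3, 12, 10, 9, 0, 6, 18, 1, 16, 5, 7, 8, 15, 4, 13, 19, 2, 11, 17, 14]
i: (SA[i-1],SA[i]) lcp shared
  1: (20,3) 1 'a'
  2: (3,12) 2 'ad'
  3: (12,10) 1 'a'
  4: (10,9) 0 ''
  5: (9,0) 1 'b'
  6: (0,6) 1 'b'
  7: (6,18) 1 'b'
  8: (18,1) 3 'bea'
  9: (1,16) 2 'be'
  10: (16,5) 0 ''
  11: (5,7) 1 'c'
  12: (7,8) 0 ''
  13: (8,15) 2 'db'
  14: (15,4) 1 'd'
  15: (4,13) 1 'd'
  16: (13,19) 0 ''
  17: (19,2) 2 'ea'
  18: (2,11) 3 'ead'
  19: (11,17) 1 'e'
  20: (17,14) 1 'e'

n(n+1)/2 = 21·22/2 = 231
Σ LCP = 0 + 1 + 2 + 1 + 0 + 1 + 1 + 1 + 3 + 2 + 0 + 1 + 0 + 2 + 1 + 1 + 0 + 2 + 3 + 1 + 1 = 24
distinct = 231 − 24 = 207

207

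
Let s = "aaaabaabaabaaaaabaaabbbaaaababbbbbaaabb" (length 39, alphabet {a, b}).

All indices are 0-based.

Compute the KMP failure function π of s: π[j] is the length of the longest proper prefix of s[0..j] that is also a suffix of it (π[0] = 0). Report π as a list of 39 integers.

π[0] = 0
j=1 s[j]='a': π[1]=1 (border 'a')
j=2 s[j]='a': π[2]=2 (border 'aa')
j=3 s[j]='a': π[3]=3 (border 'aaa')
j=4 s[j]='b': k: 3→2→1→0; π[4]=0 (border '')
j=5 s[j]='a': π[5]=1 (border 'a')
j=6 s[j]='a': π[6]=2 (border 'aa')
j=7 s[j]='b': k: 2→1→0; π[7]=0 (border '')
j=8 s[j]='a': π[8]=1 (border 'a')
j=9 s[j]='a': π[9]=2 (border 'aa')
j=10 s[j]='b': k: 2→1→0; π[10]=0 (border '')
j=11 s[j]='a': π[11]=1 (border 'a')
j=12 s[j]='a': π[12]=2 (border 'aa')
j=13 s[j]='a': π[13]=3 (border 'aaa')
j=14 s[j]='a': π[14]=4 (border 'aaaa')
j=15 s[j]='a': k: 4→3; π[15]=4 (border 'aaaa')
j=16 s[j]='b': π[16]=5 (border 'aaaab')
j=17 s[j]='a': π[17]=6 (border 'aaaaba')
j=18 s[j]='a': π[18]=7 (border 'aaaabaa')
j=19 s[j]='a': k: 7→2; π[19]=3 (border 'aaa')
j=20 s[j]='b': k: 3→2→1→0; π[20]=0 (border '')
j=21 s[j]='b': π[21]=0 (border '')
j=22 s[j]='b': π[22]=0 (border '')
j=23 s[j]='a': π[23]=1 (border 'a')
j=24 s[j]='a': π[24]=2 (border 'aa')
j=25 s[j]='a': π[25]=3 (border 'aaa')
j=26 s[j]='a': π[26]=4 (border 'aaaa')
j=27 s[j]='b': π[27]=5 (border 'aaaab')
j=28 s[j]='a': π[28]=6 (border 'aaaaba')
j=29 s[j]='b': k: 6→1→0; π[29]=0 (border '')
j=30 s[j]='b': π[30]=0 (border '')
j=31 s[j]='b': π[31]=0 (border '')
j=32 s[j]='b': π[32]=0 (border '')
j=33 s[j]='b': π[33]=0 (border '')
j=34 s[j]='a': π[34]=1 (border 'a')
j=35 s[j]='a': π[35]=2 (border 'aa')
j=36 s[j]='a': π[36]=3 (border 'aaa')
j=37 s[j]='b': k: 3→2→1→0; π[37]=0 (border '')
j=38 s[j]='b': π[38]=0 (border '')

[0, 1, 2, 3, 0, 1, 2, 0, 1, 2, 0, 1, 2, 3, 4, 4, 5, 6, 7, 3, 0, 0, 0, 1, 2, 3, 4, 5, 6, 0, 0, 0, 0, 0, 1, 2, 3, 0, 0]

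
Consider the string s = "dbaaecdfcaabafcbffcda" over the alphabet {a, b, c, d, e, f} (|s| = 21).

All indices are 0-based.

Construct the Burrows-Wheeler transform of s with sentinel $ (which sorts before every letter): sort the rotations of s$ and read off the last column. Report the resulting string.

rank  rotation                last
    0  $dbaaecdfcaabafcbffcda  a
    1  a$dbaaecdfcaabafcbffcd  d
    2  aabafcbffcda$dbaaecdfc  c
    3  aaecdfcaabafcbffcda$db  b
    4  abafcbffcda$dbaaecdfca  a
    5  aecdfcaabafcbffcda$dba  a
    6  afcbffcda$dbaaecdfcaab  b
    7  baaecdfcaabafcbffcda$d  d
    8  bafcbffcda$dbaaecdfcaa  a
    9  bffcda$dbaaecdfcaabafc  c
   10  caabafcbffcda$dbaaecdf  f
   11  cbffcda$dbaaecdfcaabaf  f
   12  cda$dbaaecdfcaabafcbff  f
   13  cdfcaabafcbffcda$dbaae  e
   14  da$dbaaecdfcaabafcbffc  c
   15  dbaaecdfcaabafcbffcda$  $
   16  dfcaabafcbffcda$dbaaec  c
   17  ecdfcaabafcbffcda$dbaa  a
   18  fcaabafcbffcda$dbaaecd  d
   19  fcbffcda$dbaaecdfcaaba  a
   20  fcda$dbaaecdfcaabafcbf  f
   21  ffcda$dbaaecdfcaabafcb  b

adcbaabdacfffec$cadafb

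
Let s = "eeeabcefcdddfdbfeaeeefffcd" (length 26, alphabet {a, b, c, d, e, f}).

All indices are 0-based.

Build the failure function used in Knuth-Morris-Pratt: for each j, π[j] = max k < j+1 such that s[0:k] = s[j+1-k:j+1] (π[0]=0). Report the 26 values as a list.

[0, 1, 2, 0, 0, 0, 1, 0, 0, 0, 0, 0, 0, 0, 0, 0, 1, 0, 1, 2, 3, 0, 0, 0, 0, 0]

π[0] = 0
j=1 s[j]='e': π[1]=1 (border 'e')
j=2 s[j]='e': π[2]=2 (border 'ee')
j=3 s[j]='a': k: 2→1→0; π[3]=0 (border '')
j=4 s[j]='b': π[4]=0 (border '')
j=5 s[j]='c': π[5]=0 (border '')
j=6 s[j]='e': π[6]=1 (border 'e')
j=7 s[j]='f': k: 1→0; π[7]=0 (border '')
j=8 s[j]='c': π[8]=0 (border '')
j=9 s[j]='d': π[9]=0 (border '')
j=10 s[j]='d': π[10]=0 (border '')
j=11 s[j]='d': π[11]=0 (border '')
j=12 s[j]='f': π[12]=0 (border '')
j=13 s[j]='d': π[13]=0 (border '')
j=14 s[j]='b': π[14]=0 (border '')
j=15 s[j]='f': π[15]=0 (border '')
j=16 s[j]='e': π[16]=1 (border 'e')
j=17 s[j]='a': k: 1→0; π[17]=0 (border '')
j=18 s[j]='e': π[18]=1 (border 'e')
j=19 s[j]='e': π[19]=2 (border 'ee')
j=20 s[j]='e': π[20]=3 (border 'eee')
j=21 s[j]='f': k: 3→2→1→0; π[21]=0 (border '')
j=22 s[j]='f': π[22]=0 (border '')
j=23 s[j]='f': π[23]=0 (border '')
j=24 s[j]='c': π[24]=0 (border '')
j=25 s[j]='d': π[25]=0 (border '')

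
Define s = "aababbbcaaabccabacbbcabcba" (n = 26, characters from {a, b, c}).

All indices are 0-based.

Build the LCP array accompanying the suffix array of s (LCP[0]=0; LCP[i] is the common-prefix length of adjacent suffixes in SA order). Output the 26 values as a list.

[0, 1, 2, 3, 1, 3, 2, 2, 3, 1, 0, 2, 2, 1, 2, 4, 1, 3, 2, 2, 0, 2, 3, 1, 2, 1]

rank→(start, suffix):
  0 → (25, 'a')
  1 → (8, 'aaabccabacbbcabcba')
  2 → (0, 'aababbbcaaabccabacbbcabcba')
  3 → (9, 'aabccabacbbcabcba')
  4 → (1, 'ababbbcaaabccabacbbcabcba')
  5 → (14, 'abacbbcabcba')
  6 → (3, 'abbbcaaabccabacbbcabcba')
  7 → (21, 'abcba')
  8 → (10, 'abccabacbbcabcba')
  9 → (16, 'acbbcabcba')
  10 → (24, 'ba')
  11 → (2, 'babbbcaaabccabacbbcabcba')
  12 → (15, 'bacbbcabcba')
  13 → (4, 'bbbcaaabccabacbbcabcba')
  14 → (5, 'bbcaaabccabacbbcabcba')
  15 → (18, 'bbcabcba')
  16 → (6, 'bcaaabccabacbbcabcba')
  17 → (19, 'bcabcba')
  18 → (22, 'bcba')
  19 → (11, 'bccabacbbcabcba')
  20 → (7, 'caaabccabacbbcabcba')
  21 → (13, 'cabacbbcabcba')
  22 → (20, 'cabcba')
  23 → (23, 'cba')
  24 → (17, 'cbbcabcba')
  25 → (12, 'ccabacbbcabcba')

SA = [25, 8, 0, 9, 1, 14, 3, 21, 10, 16, 24, 2, 15, 4, 5, 18, 6, 19, 22, 11, 7, 13, 20, 23, 17, 12]
[i] adj suffixes → lcp
  [1] 25/8 → 1 ('a')
  [2] 8/0 → 2 ('aa')
  [3] 0/9 → 3 ('aab')
  [4] 9/1 → 1 ('a')
  [5] 1/14 → 3 ('aba')
  [6] 14/3 → 2 ('ab')
  [7] 3/21 → 2 ('ab')
  [8] 21/10 → 3 ('abc')
  [9] 10/16 → 1 ('a')
  [10] 16/24 → 0 ('')
  [11] 24/2 → 2 ('ba')
  [12] 2/15 → 2 ('ba')
  [13] 15/4 → 1 ('b')
  [14] 4/5 → 2 ('bb')
  [15] 5/18 → 4 ('bbca')
  [16] 18/6 → 1 ('b')
  [17] 6/19 → 3 ('bca')
  [18] 19/22 → 2 ('bc')
  [19] 22/11 → 2 ('bc')
  [20] 11/7 → 0 ('')
  [21] 7/13 → 2 ('ca')
  [22] 13/20 → 3 ('cab')
  [23] 20/23 → 1 ('c')
  [24] 23/17 → 2 ('cb')
  [25] 17/12 → 1 ('c')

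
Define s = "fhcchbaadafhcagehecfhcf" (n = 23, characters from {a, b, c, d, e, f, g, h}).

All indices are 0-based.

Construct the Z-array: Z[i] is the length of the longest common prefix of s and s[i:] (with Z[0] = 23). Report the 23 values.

Z[0]=23
i=1: i≥r, start 0; Z[1]=0
i=2: i≥r, start 0; Z[2]=0
i=3: i≥r, start 0; Z[3]=0
i=4: i≥r, start 0; Z[4]=0
i=5: i≥r, start 0; Z[5]=0
i=6: i≥r, start 0; Z[6]=0
i=7: i≥r, start 0; Z[7]=0
i=8: i≥r, start 0; Z[8]=0
i=9: i≥r, start 0; Z[9]=0
i=10: i≥r, start 0; Z[10]=3 extend→box=[10,13)
i=11: min(r-i=2, Z[1]=0)=0; Z[11]=0
i=12: min(r-i=1, Z[2]=0)=0; Z[12]=0
i=13: i≥r, start 0; Z[13]=0
i=14: i≥r, start 0; Z[14]=0
i=15: i≥r, start 0; Z[15]=0
i=16: i≥r, start 0; Z[16]=0
i=17: i≥r, start 0; Z[17]=0
i=18: i≥r, start 0; Z[18]=0
i=19: i≥r, start 0; Z[19]=3 extend→box=[19,22)
i=20: min(r-i=2, Z[1]=0)=0; Z[20]=0
i=21: min(r-i=1, Z[2]=0)=0; Z[21]=0
i=22: i≥r, start 0; Z[22]=1 extend→box=[22,23)

[23, 0, 0, 0, 0, 0, 0, 0, 0, 0, 3, 0, 0, 0, 0, 0, 0, 0, 0, 3, 0, 0, 1]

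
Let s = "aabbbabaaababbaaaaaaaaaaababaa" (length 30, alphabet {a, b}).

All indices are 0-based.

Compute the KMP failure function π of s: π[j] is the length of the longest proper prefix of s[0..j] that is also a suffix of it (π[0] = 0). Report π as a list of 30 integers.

π[0] = 0
j=1 s[j]='a': π[1]=1 (border 'a')
j=2 s[j]='b': k: 1→0; π[2]=0 (border '')
j=3 s[j]='b': π[3]=0 (border '')
j=4 s[j]='b': π[4]=0 (border '')
j=5 s[j]='a': π[5]=1 (border 'a')
j=6 s[j]='b': k: 1→0; π[6]=0 (border '')
j=7 s[j]='a': π[7]=1 (border 'a')
j=8 s[j]='a': π[8]=2 (border 'aa')
j=9 s[j]='a': k: 2→1; π[9]=2 (border 'aa')
j=10 s[j]='b': π[10]=3 (border 'aab')
j=11 s[j]='a': k: 3→0; π[11]=1 (border 'a')
j=12 s[j]='b': k: 1→0; π[12]=0 (border '')
j=13 s[j]='b': π[13]=0 (border '')
j=14 s[j]='a': π[14]=1 (border 'a')
j=15 s[j]='a': π[15]=2 (border 'aa')
j=16 s[j]='a': k: 2→1; π[16]=2 (border 'aa')
j=17 s[j]='a': k: 2→1; π[17]=2 (border 'aa')
j=18 s[j]='a': k: 2→1; π[18]=2 (border 'aa')
j=19 s[j]='a': k: 2→1; π[19]=2 (border 'aa')
j=20 s[j]='a': k: 2→1; π[20]=2 (border 'aa')
j=21 s[j]='a': k: 2→1; π[21]=2 (border 'aa')
j=22 s[j]='a': k: 2→1; π[22]=2 (border 'aa')
j=23 s[j]='a': k: 2→1; π[23]=2 (border 'aa')
j=24 s[j]='a': k: 2→1; π[24]=2 (border 'aa')
j=25 s[j]='b': π[25]=3 (border 'aab')
j=26 s[j]='a': k: 3→0; π[26]=1 (border 'a')
j=27 s[j]='b': k: 1→0; π[27]=0 (border '')
j=28 s[j]='a': π[28]=1 (border 'a')
j=29 s[j]='a': π[29]=2 (border 'aa')

[0, 1, 0, 0, 0, 1, 0, 1, 2, 2, 3, 1, 0, 0, 1, 2, 2, 2, 2, 2, 2, 2, 2, 2, 2, 3, 1, 0, 1, 2]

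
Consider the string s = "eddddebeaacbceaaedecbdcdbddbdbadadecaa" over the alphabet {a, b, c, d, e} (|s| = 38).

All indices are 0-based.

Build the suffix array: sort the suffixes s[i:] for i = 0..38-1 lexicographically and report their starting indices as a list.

sorted suffixes:
  #0 SA[0]=37  'a'
  #1 SA[1]=36  'aa'
  #2 SA[2]=8  'aacbceaaedecbdcdbddbdbadadecaa'
  #3 SA[3]=14  'aaedecbdcdbddbdbadadecaa'
  #4 SA[4]=9  'acbceaaedecbdcdbddbdbadadecaa'
  #5 SA[5]=30  'adadecaa'
  #6 SA[6]=32  'adecaa'
  #7 SA[7]=15  'aedecbdcdbddbdbadadecaa'
  #8 SA[8]=29  'badadecaa'
  #9 SA[9]=11  'bceaaedecbdcdbddbdbadadecaa'
  #10 SA[10]=27  'bdbadadecaa'
  #11 SA[11]=20  'bdcdbddbdbadadecaa'
  #12 SA[12]=24  'bddbdbadadecaa'
  #13 SA[13]=6  'beaacbceaaedecbdcdbddbdbadadecaa'
  #14 SA[14]=35  'caa'
  #15 SA[15]=10  'cbceaaedecbdcdbddbdbadadecaa'
  #16 SA[16]=19  'cbdcdbddbdbadadecaa'
  #17 SA[17]=22  'cdbddbdbadadecaa'
  #18 SA[18]=12  'ceaaedecbdcdbddbdbadadecaa'
  #19 SA[19]=31  'dadecaa'
  #20 SA[20]=28  'dbadadecaa'
  #21 SA[21]=26  'dbdbadadecaa'
  #22 SA[22]=23  'dbddbdbadadecaa'
  #23 SA[23]=21  'dcdbddbdbadadecaa'
  #24 SA[24]=25  'ddbdbadadecaa'
  #25 SA[25]=1  'ddddebeaacbceaaedecbdcdbddbdbadadecaa'
  #26 SA[26]=2  'dddebeaacbceaaedecbdcdbddbdbadadecaa'
  #27 SA[27]=3  'ddebeaacbceaaedecbdcdbddbdbadadecaa'
  #28 SA[28]=4  'debeaacbceaaedecbdcdbddbdbadadecaa'
  #29 SA[29]=33  'decaa'
  #30 SA[30]=17  'decbdcdbddbdbadadecaa'
  #31 SA[31]=7  'eaacbceaaedecbdcdbddbdbadadecaa'
  #32 SA[32]=13  'eaaedecbdcdbddbdbadadecaa'
  #33 SA[33]=5  'ebeaacbceaaedecbdcdbddbdbadadecaa'
  #34 SA[34]=34  'ecaa'
  #35 SA[35]=18  'ecbdcdbddbdbadadecaa'
  #36 SA[36]=0  'eddddebeaacbceaaedecbdcdbddbdbadadecaa'
  #37 SA[37]=16  'edecbdcdbddbdbadadecaa'

[37, 36, 8, 14, 9, 30, 32, 15, 29, 11, 27, 20, 24, 6, 35, 10, 19, 22, 12, 31, 28, 26, 23, 21, 25, 1, 2, 3, 4, 33, 17, 7, 13, 5, 34, 18, 0, 16]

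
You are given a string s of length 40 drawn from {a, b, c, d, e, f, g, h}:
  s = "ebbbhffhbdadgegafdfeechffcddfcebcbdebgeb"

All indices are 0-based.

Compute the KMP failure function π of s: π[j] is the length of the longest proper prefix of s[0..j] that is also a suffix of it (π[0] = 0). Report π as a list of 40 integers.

π[0] = 0
j=1 s[j]='b': π[1]=0 (border '')
j=2 s[j]='b': π[2]=0 (border '')
j=3 s[j]='b': π[3]=0 (border '')
j=4 s[j]='h': π[4]=0 (border '')
j=5 s[j]='f': π[5]=0 (border '')
j=6 s[j]='f': π[6]=0 (border '')
j=7 s[j]='h': π[7]=0 (border '')
j=8 s[j]='b': π[8]=0 (border '')
j=9 s[j]='d': π[9]=0 (border '')
j=10 s[j]='a': π[10]=0 (border '')
j=11 s[j]='d': π[11]=0 (border '')
j=12 s[j]='g': π[12]=0 (border '')
j=13 s[j]='e': π[13]=1 (border 'e')
j=14 s[j]='g': k: 1→0; π[14]=0 (border '')
j=15 s[j]='a': π[15]=0 (border '')
j=16 s[j]='f': π[16]=0 (border '')
j=17 s[j]='d': π[17]=0 (border '')
j=18 s[j]='f': π[18]=0 (border '')
j=19 s[j]='e': π[19]=1 (border 'e')
j=20 s[j]='e': k: 1→0; π[20]=1 (border 'e')
j=21 s[j]='c': k: 1→0; π[21]=0 (border '')
j=22 s[j]='h': π[22]=0 (border '')
j=23 s[j]='f': π[23]=0 (border '')
j=24 s[j]='f': π[24]=0 (border '')
j=25 s[j]='c': π[25]=0 (border '')
j=26 s[j]='d': π[26]=0 (border '')
j=27 s[j]='d': π[27]=0 (border '')
j=28 s[j]='f': π[28]=0 (border '')
j=29 s[j]='c': π[29]=0 (border '')
j=30 s[j]='e': π[30]=1 (border 'e')
j=31 s[j]='b': π[31]=2 (border 'eb')
j=32 s[j]='c': k: 2→0; π[32]=0 (border '')
j=33 s[j]='b': π[33]=0 (border '')
j=34 s[j]='d': π[34]=0 (border '')
j=35 s[j]='e': π[35]=1 (border 'e')
j=36 s[j]='b': π[36]=2 (border 'eb')
j=37 s[j]='g': k: 2→0; π[37]=0 (border '')
j=38 s[j]='e': π[38]=1 (border 'e')
j=39 s[j]='b': π[39]=2 (border 'eb')

[0, 0, 0, 0, 0, 0, 0, 0, 0, 0, 0, 0, 0, 1, 0, 0, 0, 0, 0, 1, 1, 0, 0, 0, 0, 0, 0, 0, 0, 0, 1, 2, 0, 0, 0, 1, 2, 0, 1, 2]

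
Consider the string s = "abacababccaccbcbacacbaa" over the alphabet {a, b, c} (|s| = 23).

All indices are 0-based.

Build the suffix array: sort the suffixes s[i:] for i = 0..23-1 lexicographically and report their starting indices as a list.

rank | idx | suffix
   0 |  22 | a
   1 |  21 | aa
   2 |   4 | ababccaccbcbacacbaa
   3 |   0 | abacababccaccbcbacacbaa
   4 |   6 | abccaccbcbacacbaa
   5 |   2 | acababccaccbcbacacbaa
   6 |  16 | acacbaa
   7 |  18 | acbaa
   8 |  10 | accbcbacacbaa
   9 |  20 | baa
  10 |   5 | babccaccbcbacacbaa
  11 |   1 | bacababccaccbcbacacbaa
  12 |  15 | bacacbaa
  13 |  13 | bcbacacbaa
  14 |   7 | bccaccbcbacacbaa
  15 |   3 | cababccaccbcbacacbaa
  16 |  17 | cacbaa
  17 |   9 | caccbcbacacbaa
  18 |  19 | cbaa
  19 |  14 | cbacacbaa
  20 |  12 | cbcbacacbaa
  21 |   8 | ccaccbcbacacbaa
  22 |  11 | ccbcbacacbaa

[22, 21, 4, 0, 6, 2, 16, 18, 10, 20, 5, 1, 15, 13, 7, 3, 17, 9, 19, 14, 12, 8, 11]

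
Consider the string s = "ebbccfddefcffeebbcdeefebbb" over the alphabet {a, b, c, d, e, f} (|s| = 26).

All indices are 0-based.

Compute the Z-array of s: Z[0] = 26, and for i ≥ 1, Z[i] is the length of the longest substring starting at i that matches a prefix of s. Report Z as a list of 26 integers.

[26, 0, 0, 0, 0, 0, 0, 0, 1, 0, 0, 0, 0, 1, 4, 0, 0, 0, 0, 1, 1, 0, 3, 0, 0, 0]

Z[0]=26
i=1: outside box; Z[1]=0
i=2: outside box; Z[2]=0
i=3: outside box; Z[3]=0
i=4: outside box; Z[4]=0
i=5: outside box; Z[5]=0
i=6: outside box; Z[6]=0
i=7: outside box; Z[7]=0
i=8: outside box; Z[8]=1 scan→box=[8,9)
i=9: outside box; Z[9]=0
i=10: outside box; Z[10]=0
i=11: outside box; Z[11]=0
i=12: outside box; Z[12]=0
i=13: outside box; Z[13]=1 scan→box=[13,14)
i=14: outside box; Z[14]=4 scan→box=[14,18)
i=15: min(r-i=3, Z[1]=0)=0; Z[15]=0
i=16: min(r-i=2, Z[2]=0)=0; Z[16]=0
i=17: min(r-i=1, Z[3]=0)=0; Z[17]=0
i=18: outside box; Z[18]=0
i=19: outside box; Z[19]=1 scan→box=[19,20)
i=20: outside box; Z[20]=1 scan→box=[20,21)
i=21: outside box; Z[21]=0
i=22: outside box; Z[22]=3 scan→box=[22,25)
i=23: min(r-i=2, Z[1]=0)=0; Z[23]=0
i=24: min(r-i=1, Z[2]=0)=0; Z[24]=0
i=25: outside box; Z[25]=0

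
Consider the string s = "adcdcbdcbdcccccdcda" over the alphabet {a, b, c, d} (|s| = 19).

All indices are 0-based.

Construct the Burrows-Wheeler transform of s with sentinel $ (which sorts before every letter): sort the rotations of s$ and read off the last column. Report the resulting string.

rank  rotation              last
    0  $adcdcbdcbdcccccdcda  a
    1  a$adcdcbdcbdcccccdcd  d
    2  adcdcbdcbdcccccdcda$  $
    3  bdcbdcccccdcda$adcdc  c
    4  bdcccccdcda$adcdcbdc  c
    5  cbdcbdcccccdcda$adcd  d
    6  cbdcccccdcda$adcdcbd  d
    7  cccccdcda$adcdcbdcbd  d
    8  ccccdcda$adcdcbdcbdc  c
    9  cccdcda$adcdcbdcbdcc  c
   10  ccdcda$adcdcbdcbdccc  c
   11  cda$adcdcbdcbdcccccd  d
   12  cdcbdcbdcccccdcda$ad  d
   13  cdcda$adcdcbdcbdcccc  c
   14  da$adcdcbdcbdcccccdc  c
   15  dcbdcbdcccccdcda$adc  c
   16  dcbdcccccdcda$adcdcb  b
   17  dcccccdcda$adcdcbdcb  b
   18  dcda$adcdcbdcbdccccc  c
   19  dcdcbdcbdcccccdcda$a  a

ad$ccdddcccddcccbbca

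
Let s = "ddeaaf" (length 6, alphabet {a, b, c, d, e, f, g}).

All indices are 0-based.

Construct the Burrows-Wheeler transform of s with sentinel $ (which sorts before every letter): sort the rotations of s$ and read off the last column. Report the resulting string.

fea$dda

rank  rotation last
    0  $ddeaaf  f
    1  aaf$dde  e
    2  af$ddea  a
    3  ddeaaf$  $
    4  deaaf$d  d
    5  eaaf$dd  d
    6  f$ddeaa  a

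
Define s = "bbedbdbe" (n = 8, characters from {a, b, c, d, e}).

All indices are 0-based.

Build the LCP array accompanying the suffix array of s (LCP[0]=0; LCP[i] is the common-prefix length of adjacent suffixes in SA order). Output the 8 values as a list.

[0, 1, 1, 2, 0, 2, 0, 1]

rank→(start, suffix):
  0 → (0, 'bbedbdbe')
  1 → (4, 'bdbe')
  2 → (6, 'be')
  3 → (1, 'bedbdbe')
  4 → (3, 'dbdbe')
  5 → (5, 'dbe')
  6 → (7, 'e')
  7 → (2, 'edbdbe')

SA = [0, 4, 6, 1, 3, 5, 7, 2]
[i] adj suffixes → lcp
  [1] 0/4 → 1 ('b')
  [2] 4/6 → 1 ('b')
  [3] 6/1 → 2 ('be')
  [4] 1/3 → 0 ('')
  [5] 3/5 → 2 ('db')
  [6] 5/7 → 0 ('')
  [7] 7/2 → 1 ('e')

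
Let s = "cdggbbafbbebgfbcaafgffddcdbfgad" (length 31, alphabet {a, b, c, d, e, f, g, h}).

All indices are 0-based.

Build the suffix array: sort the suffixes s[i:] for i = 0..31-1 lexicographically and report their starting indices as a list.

sorted suffixes:
  #0 SA[0]=16  'aafgffddcdbfgad'
  #1 SA[1]=29  'ad'
  #2 SA[2]=6  'afbbebgfbcaafgffddcdbfgad'
  #3 SA[3]=17  'afgffddcdbfgad'
  #4 SA[4]=5  'bafbbebgfbcaafgffddcdbfgad'
  #5 SA[5]=4  'bbafbbebgfbcaafgffddcdbfgad'
  #6 SA[6]=8  'bbebgfbcaafgffddcdbfgad'
  #7 SA[7]=14  'bcaafgffddcdbfgad'
  #8 SA[8]=9  'bebgfbcaafgffddcdbfgad'
  #9 SA[9]=26  'bfgad'
  #10 SA[10]=11  'bgfbcaafgffddcdbfgad'
  #11 SA[11]=15  'caafgffddcdbfgad'
  #12 SA[12]=24  'cdbfgad'
  #13 SA[13]=0  'cdggbbafbbebgfbcaafgffddcdbfgad'
  #14 SA[14]=30  'd'
  #15 SA[15]=25  'dbfgad'
  #16 SA[16]=23  'dcdbfgad'
  #17 SA[17]=22  'ddcdbfgad'
  #18 SA[18]=1  'dggbbafbbebgfbcaafgffddcdbfgad'
  #19 SA[19]=10  'ebgfbcaafgffddcdbfgad'
  #20 SA[20]=7  'fbbebgfbcaafgffddcdbfgad'
  #21 SA[21]=13  'fbcaafgffddcdbfgad'
  #22 SA[22]=21  'fddcdbfgad'
  #23 SA[23]=20  'ffddcdbfgad'
  #24 SA[24]=27  'fgad'
  #25 SA[25]=18  'fgffddcdbfgad'
  #26 SA[26]=28  'gad'
  #27 SA[27]=3  'gbbafbbebgfbcaafgffddcdbfgad'
  #28 SA[28]=12  'gfbcaafgffddcdbfgad'
  #29 SA[29]=19  'gffddcdbfgad'
  #30 SA[30]=2  'ggbbafbbebgfbcaafgffddcdbfgad'

[16, 29, 6, 17, 5, 4, 8, 14, 9, 26, 11, 15, 24, 0, 30, 25, 23, 22, 1, 10, 7, 13, 21, 20, 27, 18, 28, 3, 12, 19, 2]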